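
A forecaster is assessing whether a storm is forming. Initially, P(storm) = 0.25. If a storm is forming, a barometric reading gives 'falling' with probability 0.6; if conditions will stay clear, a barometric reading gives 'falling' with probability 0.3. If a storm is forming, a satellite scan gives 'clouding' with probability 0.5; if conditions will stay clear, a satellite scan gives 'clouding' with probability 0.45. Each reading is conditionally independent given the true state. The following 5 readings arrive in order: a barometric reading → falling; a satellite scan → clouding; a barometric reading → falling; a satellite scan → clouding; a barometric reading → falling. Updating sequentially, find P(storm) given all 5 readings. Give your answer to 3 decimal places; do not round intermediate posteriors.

After a barometric reading='falling': P(storm) = 0.6·0.2500 / (0.6·0.2500 + 0.3·0.7500) ≈ 0.4000
After a satellite scan='clouding': P(storm) = 0.5·0.4000 / (0.5·0.4000 + 0.45·0.6000) ≈ 0.4255
After a barometric reading='falling': P(storm) = 0.6·0.4255 / (0.6·0.4255 + 0.3·0.5745) ≈ 0.5970
After a satellite scan='clouding': P(storm) = 0.5·0.5970 / (0.5·0.5970 + 0.45·0.4030) ≈ 0.6221
After a barometric reading='falling': P(storm) = 0.6·0.6221 / (0.6·0.6221 + 0.3·0.3779) ≈ 0.7670

0.767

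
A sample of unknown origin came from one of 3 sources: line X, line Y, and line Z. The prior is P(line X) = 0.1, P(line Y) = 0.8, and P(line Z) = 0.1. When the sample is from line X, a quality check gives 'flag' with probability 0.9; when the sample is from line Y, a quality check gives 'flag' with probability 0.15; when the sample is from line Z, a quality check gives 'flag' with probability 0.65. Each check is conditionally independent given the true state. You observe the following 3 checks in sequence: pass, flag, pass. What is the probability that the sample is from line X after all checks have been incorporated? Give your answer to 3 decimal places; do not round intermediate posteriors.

Each posterior becomes the prior for the next update.
After 'pass': normaliser = 0.1·0.1000 + 0.85·0.8000 + 0.35·0.1000; P(line X) ≈ 0.0138, P(line Y) ≈ 0.9379, P(line Z) ≈ 0.0483
After 'flag': normaliser = 0.9·0.0138 + 0.15·0.9379 + 0.65·0.0483; P(line X) ≈ 0.0673, P(line Y) ≈ 0.7626, P(line Z) ≈ 0.1701
After 'pass': normaliser = 0.1·0.0673 + 0.85·0.7626 + 0.35·0.1701; P(line X) ≈ 0.0094, P(line Y) ≈ 0.9073, P(line Z) ≈ 0.0833

0.009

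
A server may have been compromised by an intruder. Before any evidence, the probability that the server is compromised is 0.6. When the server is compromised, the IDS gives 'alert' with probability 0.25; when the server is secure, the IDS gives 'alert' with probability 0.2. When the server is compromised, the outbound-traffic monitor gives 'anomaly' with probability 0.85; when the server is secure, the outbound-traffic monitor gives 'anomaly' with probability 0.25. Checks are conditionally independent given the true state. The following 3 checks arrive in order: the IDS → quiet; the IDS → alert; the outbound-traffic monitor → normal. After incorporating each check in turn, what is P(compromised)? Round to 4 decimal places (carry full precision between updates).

Each posterior becomes the prior for the next update.
After the IDS='quiet': P(compromised) = 0.75·0.6000 / (0.75·0.6000 + 0.8·0.4000) ≈ 0.5844
After the IDS='alert': P(compromised) = 0.25·0.5844 / (0.25·0.5844 + 0.2·0.4156) ≈ 0.6374
After the outbound-traffic monitor='normal': P(compromised) = 0.15·0.6374 / (0.15·0.6374 + 0.75·0.3626) ≈ 0.2601

0.2601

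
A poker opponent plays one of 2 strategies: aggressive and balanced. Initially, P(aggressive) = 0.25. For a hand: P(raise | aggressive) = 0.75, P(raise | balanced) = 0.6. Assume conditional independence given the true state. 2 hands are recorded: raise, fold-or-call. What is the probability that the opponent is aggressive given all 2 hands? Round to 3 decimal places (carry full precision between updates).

0.207

After 'raise': P(aggressive) = 0.75·0.2500 / (0.75·0.2500 + 0.6·0.7500) ≈ 0.2941
After 'fold-or-call': P(aggressive) = 0.25·0.2941 / (0.25·0.2941 + 0.4·0.7059) ≈ 0.2066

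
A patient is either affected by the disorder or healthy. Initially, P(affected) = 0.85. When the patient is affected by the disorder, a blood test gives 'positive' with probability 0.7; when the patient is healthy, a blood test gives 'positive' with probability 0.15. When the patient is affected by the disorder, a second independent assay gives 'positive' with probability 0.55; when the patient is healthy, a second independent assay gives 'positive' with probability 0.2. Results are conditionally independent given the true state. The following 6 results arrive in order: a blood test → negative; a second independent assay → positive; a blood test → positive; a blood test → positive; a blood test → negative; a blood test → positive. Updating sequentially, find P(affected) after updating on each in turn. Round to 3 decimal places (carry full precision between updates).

0.995

Apply Bayes' rule sequentially, carrying P(affected) forward.
After a blood test='negative': P(affected) = 0.3·0.8500 / (0.3·0.8500 + 0.85·0.1500) ≈ 0.6667
After a second independent assay='positive': P(affected) = 0.55·0.6667 / (0.55·0.6667 + 0.2·0.3333) ≈ 0.8462
After a blood test='positive': P(affected) = 0.7·0.8462 / (0.7·0.8462 + 0.15·0.1538) ≈ 0.9625
After a blood test='positive': P(affected) = 0.7·0.9625 / (0.7·0.9625 + 0.15·0.0375) ≈ 0.9917
After a blood test='negative': P(affected) = 0.3·0.9917 / (0.3·0.9917 + 0.85·0.0083) ≈ 0.9769
After a blood test='positive': P(affected) = 0.7·0.9769 / (0.7·0.9769 + 0.15·0.0231) ≈ 0.9950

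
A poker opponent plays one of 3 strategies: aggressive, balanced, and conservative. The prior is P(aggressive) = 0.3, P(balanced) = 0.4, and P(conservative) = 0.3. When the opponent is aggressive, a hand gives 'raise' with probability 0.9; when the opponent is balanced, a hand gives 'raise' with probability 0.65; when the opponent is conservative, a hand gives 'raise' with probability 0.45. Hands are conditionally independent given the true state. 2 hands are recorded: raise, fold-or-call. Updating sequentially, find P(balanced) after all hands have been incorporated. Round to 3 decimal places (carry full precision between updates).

Apply Bayes' rule sequentially, carrying P(balanced) forward.
After 'raise': normaliser = 0.9·0.3000 + 0.65·0.4000 + 0.45·0.3000; P(aggressive) ≈ 0.4060, P(balanced) ≈ 0.3910, P(conservative) ≈ 0.2030
After 'fold-or-call': normaliser = 0.1·0.4060 + 0.35·0.3910 + 0.55·0.2030; P(aggressive) ≈ 0.1404, P(balanced) ≈ 0.4733, P(conservative) ≈ 0.3862

0.473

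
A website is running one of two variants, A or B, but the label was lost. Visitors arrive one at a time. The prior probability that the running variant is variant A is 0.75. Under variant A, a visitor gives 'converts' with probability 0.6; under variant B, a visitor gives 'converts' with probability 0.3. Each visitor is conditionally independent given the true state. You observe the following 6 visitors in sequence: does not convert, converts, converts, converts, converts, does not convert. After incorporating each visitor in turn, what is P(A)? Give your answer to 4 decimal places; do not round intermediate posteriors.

Apply Bayes' rule sequentially, carrying P(A) forward.
After 'does not convert': P(A) = 0.4·0.7500 / (0.4·0.7500 + 0.7·0.2500) ≈ 0.6316
After 'converts': P(A) = 0.6·0.6316 / (0.6·0.6316 + 0.3·0.3684) ≈ 0.7742
After 'converts': P(A) = 0.6·0.7742 / (0.6·0.7742 + 0.3·0.2258) ≈ 0.8727
After 'converts': P(A) = 0.6·0.8727 / (0.6·0.8727 + 0.3·0.1273) ≈ 0.9320
After 'converts': P(A) = 0.6·0.9320 / (0.6·0.9320 + 0.3·0.0680) ≈ 0.9648
After 'does not convert': P(A) = 0.4·0.9648 / (0.4·0.9648 + 0.7·0.0352) ≈ 0.9400

0.9400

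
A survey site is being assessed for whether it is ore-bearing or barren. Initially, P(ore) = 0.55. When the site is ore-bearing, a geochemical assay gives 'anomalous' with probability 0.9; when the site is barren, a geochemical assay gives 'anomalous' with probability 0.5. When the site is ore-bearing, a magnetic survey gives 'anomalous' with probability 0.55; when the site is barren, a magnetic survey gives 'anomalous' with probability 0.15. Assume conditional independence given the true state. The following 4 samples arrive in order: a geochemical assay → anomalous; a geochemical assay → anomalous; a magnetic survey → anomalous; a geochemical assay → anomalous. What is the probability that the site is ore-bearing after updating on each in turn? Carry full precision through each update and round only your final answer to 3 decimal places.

After a geochemical assay='anomalous': P(ore) = 0.9·0.5500 / (0.9·0.5500 + 0.5·0.4500) ≈ 0.6875
After a geochemical assay='anomalous': P(ore) = 0.9·0.6875 / (0.9·0.6875 + 0.5·0.3125) ≈ 0.7984
After a magnetic survey='anomalous': P(ore) = 0.55·0.7984 / (0.55·0.7984 + 0.15·0.2016) ≈ 0.9356
After a geochemical assay='anomalous': P(ore) = 0.9·0.9356 / (0.9·0.9356 + 0.5·0.0644) ≈ 0.9631

0.963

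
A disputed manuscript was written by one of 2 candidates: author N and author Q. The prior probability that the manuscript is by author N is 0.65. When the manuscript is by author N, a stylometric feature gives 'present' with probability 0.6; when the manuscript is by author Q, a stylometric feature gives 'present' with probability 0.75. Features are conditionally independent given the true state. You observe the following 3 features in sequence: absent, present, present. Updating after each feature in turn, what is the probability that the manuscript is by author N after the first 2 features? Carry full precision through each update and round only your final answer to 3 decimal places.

0.704

After 'absent': P(author N) = 0.4·0.6500 / (0.4·0.6500 + 0.25·0.3500) ≈ 0.7482
After 'present': P(author N) = 0.6·0.7482 / (0.6·0.7482 + 0.75·0.2518) ≈ 0.7039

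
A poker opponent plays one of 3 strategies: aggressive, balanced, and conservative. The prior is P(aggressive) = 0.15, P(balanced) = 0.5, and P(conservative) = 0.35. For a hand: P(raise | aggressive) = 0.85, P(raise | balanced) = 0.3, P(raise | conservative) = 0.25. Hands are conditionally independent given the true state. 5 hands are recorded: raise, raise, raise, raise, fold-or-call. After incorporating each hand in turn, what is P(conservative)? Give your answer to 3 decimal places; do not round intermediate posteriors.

After 'raise': normaliser = 0.85·0.1500 + 0.3·0.5000 + 0.25·0.3500; P(aggressive) ≈ 0.3493, P(balanced) ≈ 0.4110, P(conservative) ≈ 0.2397
After 'raise': normaliser = 0.85·0.3493 + 0.3·0.4110 + 0.25·0.2397; P(aggressive) ≈ 0.6184, P(balanced) ≈ 0.2568, P(conservative) ≈ 0.1248
After 'raise': normaliser = 0.85·0.6184 + 0.3·0.2568 + 0.25·0.1248; P(aggressive) ≈ 0.8292, P(balanced) ≈ 0.1215, P(conservative) ≈ 0.0492
After 'raise': normaliser = 0.85·0.8292 + 0.3·0.1215 + 0.25·0.0492; P(aggressive) ≈ 0.9353, P(balanced) ≈ 0.0484, P(conservative) ≈ 0.0163
After 'fold-or-call': normaliser = 0.15·0.9353 + 0.7·0.0484 + 0.75·0.0163; P(aggressive) ≈ 0.7526, P(balanced) ≈ 0.1817, P(conservative) ≈ 0.0657

0.066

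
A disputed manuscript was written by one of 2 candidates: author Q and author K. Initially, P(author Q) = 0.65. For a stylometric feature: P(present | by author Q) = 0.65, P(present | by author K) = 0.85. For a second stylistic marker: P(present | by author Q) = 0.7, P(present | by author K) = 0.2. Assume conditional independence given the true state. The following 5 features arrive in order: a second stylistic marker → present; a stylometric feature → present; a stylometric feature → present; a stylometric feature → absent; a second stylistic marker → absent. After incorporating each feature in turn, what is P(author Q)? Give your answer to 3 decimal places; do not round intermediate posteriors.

0.769

Each posterior becomes the prior for the next update.
After a second stylistic marker='present': P(author Q) = 0.7·0.6500 / (0.7·0.6500 + 0.2·0.3500) ≈ 0.8667
After a stylometric feature='present': P(author Q) = 0.65·0.8667 / (0.65·0.8667 + 0.85·0.1333) ≈ 0.8325
After a stylometric feature='present': P(author Q) = 0.65·0.8325 / (0.65·0.8325 + 0.85·0.1675) ≈ 0.7917
After a stylometric feature='absent': P(author Q) = 0.35·0.7917 / (0.35·0.7917 + 0.15·0.2083) ≈ 0.8987
After a second stylistic marker='absent': P(author Q) = 0.3·0.8987 / (0.3·0.8987 + 0.8·0.1013) ≈ 0.7688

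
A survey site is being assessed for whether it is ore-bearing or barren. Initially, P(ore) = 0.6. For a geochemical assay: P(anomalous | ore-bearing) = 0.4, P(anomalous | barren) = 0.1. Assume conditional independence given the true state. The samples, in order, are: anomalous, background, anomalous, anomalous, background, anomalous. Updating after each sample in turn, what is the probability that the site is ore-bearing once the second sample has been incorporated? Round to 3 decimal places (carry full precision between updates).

After 'anomalous': P(ore) = 0.4·0.6000 / (0.4·0.6000 + 0.1·0.4000) ≈ 0.8571
After 'background': P(ore) = 0.6·0.8571 / (0.6·0.8571 + 0.9·0.1429) ≈ 0.8000

0.800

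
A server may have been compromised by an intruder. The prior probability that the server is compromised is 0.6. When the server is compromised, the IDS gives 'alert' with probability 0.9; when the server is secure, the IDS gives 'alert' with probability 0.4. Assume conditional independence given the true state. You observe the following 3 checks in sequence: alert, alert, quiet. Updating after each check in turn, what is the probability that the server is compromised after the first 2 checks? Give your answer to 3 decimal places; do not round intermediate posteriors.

0.884

Each posterior becomes the prior for the next update.
After 'alert': P(compromised) = 0.9·0.6000 / (0.9·0.6000 + 0.4·0.4000) ≈ 0.7714
After 'alert': P(compromised) = 0.9·0.7714 / (0.9·0.7714 + 0.4·0.2286) ≈ 0.8836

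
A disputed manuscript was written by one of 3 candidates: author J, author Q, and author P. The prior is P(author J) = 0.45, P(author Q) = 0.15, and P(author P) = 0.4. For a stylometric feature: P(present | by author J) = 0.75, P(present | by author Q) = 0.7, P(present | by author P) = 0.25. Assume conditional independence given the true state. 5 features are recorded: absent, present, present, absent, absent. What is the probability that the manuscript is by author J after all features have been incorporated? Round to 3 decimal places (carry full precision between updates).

0.240

After 'absent': normaliser = 0.25·0.4500 + 0.3·0.1500 + 0.75·0.4000; P(author J) ≈ 0.2459, P(author Q) ≈ 0.0984, P(author P) ≈ 0.6557
After 'present': normaliser = 0.75·0.2459 + 0.7·0.0984 + 0.25·0.6557; P(author J) ≈ 0.4420, P(author Q) ≈ 0.1650, P(author P) ≈ 0.3929
After 'present': normaliser = 0.75·0.4420 + 0.7·0.1650 + 0.25·0.3929; P(author J) ≈ 0.6080, P(author Q) ≈ 0.2119, P(author P) ≈ 0.1801
After 'absent': normaliser = 0.25·0.6080 + 0.3·0.2119 + 0.75·0.1801; P(author J) ≈ 0.4335, P(author Q) ≈ 0.1812, P(author P) ≈ 0.3853
After 'absent': normaliser = 0.25·0.4335 + 0.3·0.1812 + 0.75·0.3853; P(author J) ≈ 0.2399, P(author Q) ≈ 0.1204, P(author P) ≈ 0.6397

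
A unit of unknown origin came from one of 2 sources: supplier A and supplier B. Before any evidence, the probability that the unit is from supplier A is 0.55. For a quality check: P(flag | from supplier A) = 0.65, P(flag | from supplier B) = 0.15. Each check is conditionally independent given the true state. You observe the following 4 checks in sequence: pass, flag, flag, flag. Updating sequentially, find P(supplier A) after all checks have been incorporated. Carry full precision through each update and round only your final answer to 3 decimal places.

0.976

After 'pass': P(supplier A) = 0.35·0.5500 / (0.35·0.5500 + 0.85·0.4500) ≈ 0.3348
After 'flag': P(supplier A) = 0.65·0.3348 / (0.65·0.3348 + 0.15·0.6652) ≈ 0.6856
After 'flag': P(supplier A) = 0.65·0.6856 / (0.65·0.6856 + 0.15·0.3144) ≈ 0.9043
After 'flag': P(supplier A) = 0.65·0.9043 / (0.65·0.9043 + 0.15·0.0957) ≈ 0.9762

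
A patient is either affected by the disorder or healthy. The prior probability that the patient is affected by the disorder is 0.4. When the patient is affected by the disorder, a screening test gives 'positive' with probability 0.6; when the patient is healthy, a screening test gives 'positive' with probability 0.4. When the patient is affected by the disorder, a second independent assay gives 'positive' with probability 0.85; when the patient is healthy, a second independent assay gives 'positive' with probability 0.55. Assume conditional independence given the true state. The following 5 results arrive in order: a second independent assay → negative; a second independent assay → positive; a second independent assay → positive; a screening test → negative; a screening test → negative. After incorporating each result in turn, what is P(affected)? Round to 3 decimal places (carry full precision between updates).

After a second independent assay='negative': P(affected) = 0.15·0.4000 / (0.15·0.4000 + 0.45·0.6000) ≈ 0.1818
After a second independent assay='positive': P(affected) = 0.85·0.1818 / (0.85·0.1818 + 0.55·0.8182) ≈ 0.2556
After a second independent assay='positive': P(affected) = 0.85·0.2556 / (0.85·0.2556 + 0.55·0.7444) ≈ 0.3467
After a screening test='negative': P(affected) = 0.4·0.3467 / (0.4·0.3467 + 0.6·0.6533) ≈ 0.2614
After a screening test='negative': P(affected) = 0.4·0.2614 / (0.4·0.2614 + 0.6·0.7386) ≈ 0.1909

0.191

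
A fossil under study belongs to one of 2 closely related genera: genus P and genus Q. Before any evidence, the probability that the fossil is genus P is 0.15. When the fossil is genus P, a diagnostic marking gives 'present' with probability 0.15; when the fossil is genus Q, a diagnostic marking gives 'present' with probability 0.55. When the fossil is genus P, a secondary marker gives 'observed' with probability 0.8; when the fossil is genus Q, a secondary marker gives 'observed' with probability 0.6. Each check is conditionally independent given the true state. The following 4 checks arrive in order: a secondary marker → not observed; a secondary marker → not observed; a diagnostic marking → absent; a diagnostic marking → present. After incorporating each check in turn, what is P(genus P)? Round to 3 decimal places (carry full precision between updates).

0.022

After a secondary marker='not observed': P(genus P) = 0.2·0.1500 / (0.2·0.1500 + 0.4·0.8500) ≈ 0.0811
After a secondary marker='not observed': P(genus P) = 0.2·0.0811 / (0.2·0.0811 + 0.4·0.9189) ≈ 0.0423
After a diagnostic marking='absent': P(genus P) = 0.85·0.0423 / (0.85·0.0423 + 0.45·0.9577) ≈ 0.0769
After a diagnostic marking='present': P(genus P) = 0.15·0.0769 / (0.15·0.0769 + 0.55·0.9231) ≈ 0.0222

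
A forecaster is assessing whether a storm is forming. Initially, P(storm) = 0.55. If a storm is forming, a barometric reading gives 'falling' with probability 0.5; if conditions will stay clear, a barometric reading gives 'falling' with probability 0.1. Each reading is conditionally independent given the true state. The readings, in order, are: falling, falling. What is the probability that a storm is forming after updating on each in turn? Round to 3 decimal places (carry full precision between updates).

Apply Bayes' rule sequentially, carrying P(storm) forward.
After 'falling': P(storm) = 0.5·0.5500 / (0.5·0.5500 + 0.1·0.4500) ≈ 0.8594
After 'falling': P(storm) = 0.5·0.8594 / (0.5·0.8594 + 0.1·0.1406) ≈ 0.9683

0.968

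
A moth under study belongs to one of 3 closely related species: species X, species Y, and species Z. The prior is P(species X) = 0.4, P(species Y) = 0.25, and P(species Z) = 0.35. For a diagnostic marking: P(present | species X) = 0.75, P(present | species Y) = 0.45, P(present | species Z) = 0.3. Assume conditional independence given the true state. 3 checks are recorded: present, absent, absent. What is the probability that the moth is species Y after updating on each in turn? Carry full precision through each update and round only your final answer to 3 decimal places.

0.326

Apply Bayes' rule sequentially, carrying P(species Y) forward.
After 'present': normaliser = 0.75·0.4000 + 0.45·0.2500 + 0.3·0.3500; P(species X) ≈ 0.5797, P(species Y) ≈ 0.2174, P(species Z) ≈ 0.2029
After 'absent': normaliser = 0.25·0.5797 + 0.55·0.2174 + 0.7·0.2029; P(species X) ≈ 0.3565, P(species Y) ≈ 0.2941, P(species Z) ≈ 0.3494
After 'absent': normaliser = 0.25·0.3565 + 0.55·0.2941 + 0.7·0.3494; P(species X) ≈ 0.1799, P(species Y) ≈ 0.3265, P(species Z) ≈ 0.4936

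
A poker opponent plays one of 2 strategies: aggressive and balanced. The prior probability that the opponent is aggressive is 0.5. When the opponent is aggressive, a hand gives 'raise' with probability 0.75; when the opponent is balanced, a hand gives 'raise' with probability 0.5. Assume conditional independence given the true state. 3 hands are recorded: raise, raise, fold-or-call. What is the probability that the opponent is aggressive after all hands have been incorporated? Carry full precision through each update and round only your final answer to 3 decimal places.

Apply Bayes' rule sequentially, carrying P(aggressive) forward.
After 'raise': P(aggressive) = 0.75·0.5000 / (0.75·0.5000 + 0.5·0.5000) ≈ 0.6000
After 'raise': P(aggressive) = 0.75·0.6000 / (0.75·0.6000 + 0.5·0.4000) ≈ 0.6923
After 'fold-or-call': P(aggressive) = 0.25·0.6923 / (0.25·0.6923 + 0.5·0.3077) ≈ 0.5294

0.529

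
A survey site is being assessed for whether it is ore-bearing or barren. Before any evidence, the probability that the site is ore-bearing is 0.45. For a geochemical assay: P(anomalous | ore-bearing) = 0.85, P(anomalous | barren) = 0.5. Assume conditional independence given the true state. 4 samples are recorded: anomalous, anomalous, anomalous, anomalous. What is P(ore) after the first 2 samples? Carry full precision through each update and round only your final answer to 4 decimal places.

After 'anomalous': P(ore) = 0.85·0.4500 / (0.85·0.4500 + 0.5·0.5500) ≈ 0.5817
After 'anomalous': P(ore) = 0.85·0.5817 / (0.85·0.5817 + 0.5·0.4183) ≈ 0.7028

0.7028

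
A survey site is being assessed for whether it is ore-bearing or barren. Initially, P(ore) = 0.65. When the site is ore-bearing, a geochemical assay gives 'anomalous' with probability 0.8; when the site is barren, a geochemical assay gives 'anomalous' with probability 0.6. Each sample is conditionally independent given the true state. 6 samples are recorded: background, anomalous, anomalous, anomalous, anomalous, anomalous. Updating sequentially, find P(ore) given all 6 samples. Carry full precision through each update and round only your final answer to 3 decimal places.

0.796

After 'background': P(ore) = 0.2·0.6500 / (0.2·0.6500 + 0.4·0.3500) ≈ 0.4815
After 'anomalous': P(ore) = 0.8·0.4815 / (0.8·0.4815 + 0.6·0.5185) ≈ 0.5532
After 'anomalous': P(ore) = 0.8·0.5532 / (0.8·0.5532 + 0.6·0.4468) ≈ 0.6228
After 'anomalous': P(ore) = 0.8·0.6228 / (0.8·0.6228 + 0.6·0.3772) ≈ 0.6876
After 'anomalous': P(ore) = 0.8·0.6876 / (0.8·0.6876 + 0.6·0.3124) ≈ 0.7459
After 'anomalous': P(ore) = 0.8·0.7459 / (0.8·0.7459 + 0.6·0.2541) ≈ 0.7965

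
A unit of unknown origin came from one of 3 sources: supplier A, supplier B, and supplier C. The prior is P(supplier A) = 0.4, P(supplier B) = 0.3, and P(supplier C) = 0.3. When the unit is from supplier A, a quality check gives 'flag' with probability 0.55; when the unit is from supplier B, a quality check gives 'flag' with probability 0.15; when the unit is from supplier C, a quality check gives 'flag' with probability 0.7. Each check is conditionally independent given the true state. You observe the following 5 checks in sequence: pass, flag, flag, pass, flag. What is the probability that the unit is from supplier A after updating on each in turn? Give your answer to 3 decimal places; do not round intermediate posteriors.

0.574

Each posterior becomes the prior for the next update.
After 'pass': normaliser = 0.45·0.4000 + 0.85·0.3000 + 0.3·0.3000; P(supplier A) ≈ 0.3429, P(supplier B) ≈ 0.4857, P(supplier C) ≈ 0.1714
After 'flag': normaliser = 0.55·0.3429 + 0.15·0.4857 + 0.7·0.1714; P(supplier A) ≈ 0.4944, P(supplier B) ≈ 0.1910, P(supplier C) ≈ 0.3146
After 'flag': normaliser = 0.55·0.4944 + 0.15·0.1910 + 0.7·0.3146; P(supplier A) ≈ 0.5221, P(supplier B) ≈ 0.0550, P(supplier C) ≈ 0.4229
After 'pass': normaliser = 0.45·0.5221 + 0.85·0.0550 + 0.3·0.4229; P(supplier A) ≈ 0.5750, P(supplier B) ≈ 0.1145, P(supplier C) ≈ 0.3105
After 'flag': normaliser = 0.55·0.5750 + 0.15·0.1145 + 0.7·0.3105; P(supplier A) ≈ 0.5742, P(supplier B) ≈ 0.0312, P(supplier C) ≈ 0.3946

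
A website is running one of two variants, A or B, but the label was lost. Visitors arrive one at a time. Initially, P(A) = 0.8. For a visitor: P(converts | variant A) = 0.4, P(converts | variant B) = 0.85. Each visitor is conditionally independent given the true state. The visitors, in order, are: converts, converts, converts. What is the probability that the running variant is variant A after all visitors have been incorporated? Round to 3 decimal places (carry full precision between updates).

After 'converts': P(A) = 0.4·0.8000 / (0.4·0.8000 + 0.85·0.2000) ≈ 0.6531
After 'converts': P(A) = 0.4·0.6531 / (0.4·0.6531 + 0.85·0.3469) ≈ 0.4697
After 'converts': P(A) = 0.4·0.4697 / (0.4·0.4697 + 0.85·0.5303) ≈ 0.2942

0.294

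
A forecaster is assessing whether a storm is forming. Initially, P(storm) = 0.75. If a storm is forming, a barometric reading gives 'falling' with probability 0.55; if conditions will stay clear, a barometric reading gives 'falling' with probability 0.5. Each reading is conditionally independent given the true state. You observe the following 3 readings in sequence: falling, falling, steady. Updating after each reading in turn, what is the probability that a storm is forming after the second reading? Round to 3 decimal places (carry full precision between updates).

After 'falling': P(storm) = 0.55·0.7500 / (0.55·0.7500 + 0.5·0.2500) ≈ 0.7674
After 'falling': P(storm) = 0.55·0.7674 / (0.55·0.7674 + 0.5·0.2326) ≈ 0.7840

0.784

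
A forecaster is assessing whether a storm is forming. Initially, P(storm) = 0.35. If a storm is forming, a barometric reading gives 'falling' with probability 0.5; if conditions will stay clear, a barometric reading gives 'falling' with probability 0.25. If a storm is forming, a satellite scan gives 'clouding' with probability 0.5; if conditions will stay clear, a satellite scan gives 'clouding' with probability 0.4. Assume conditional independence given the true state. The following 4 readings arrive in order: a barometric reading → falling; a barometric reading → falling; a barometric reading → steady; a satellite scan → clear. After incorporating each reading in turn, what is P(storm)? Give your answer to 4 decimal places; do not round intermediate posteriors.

Each posterior becomes the prior for the next update.
After a barometric reading='falling': P(storm) = 0.5·0.3500 / (0.5·0.3500 + 0.25·0.6500) ≈ 0.5185
After a barometric reading='falling': P(storm) = 0.5·0.5185 / (0.5·0.5185 + 0.25·0.4815) ≈ 0.6829
After a barometric reading='steady': P(storm) = 0.5·0.6829 / (0.5·0.6829 + 0.75·0.3171) ≈ 0.5895
After a satellite scan='clear': P(storm) = 0.5·0.5895 / (0.5·0.5895 + 0.6·0.4105) ≈ 0.5447

0.5447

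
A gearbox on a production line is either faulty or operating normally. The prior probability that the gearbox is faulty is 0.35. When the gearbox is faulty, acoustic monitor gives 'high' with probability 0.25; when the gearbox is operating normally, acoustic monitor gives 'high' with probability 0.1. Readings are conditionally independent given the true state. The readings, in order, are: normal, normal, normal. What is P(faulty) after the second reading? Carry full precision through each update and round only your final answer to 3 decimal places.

After 'normal': P(faulty) = 0.75·0.3500 / (0.75·0.3500 + 0.9·0.6500) ≈ 0.3097
After 'normal': P(faulty) = 0.75·0.3097 / (0.75·0.3097 + 0.9·0.6903) ≈ 0.2722

0.272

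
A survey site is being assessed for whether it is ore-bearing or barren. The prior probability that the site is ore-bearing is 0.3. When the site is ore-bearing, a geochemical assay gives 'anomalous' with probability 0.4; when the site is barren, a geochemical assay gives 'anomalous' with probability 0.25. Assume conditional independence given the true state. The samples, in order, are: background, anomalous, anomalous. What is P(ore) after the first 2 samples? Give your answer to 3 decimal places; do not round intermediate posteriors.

After 'background': P(ore) = 0.6·0.3000 / (0.6·0.3000 + 0.75·0.7000) ≈ 0.2553
After 'anomalous': P(ore) = 0.4·0.2553 / (0.4·0.2553 + 0.25·0.7447) ≈ 0.3542

0.354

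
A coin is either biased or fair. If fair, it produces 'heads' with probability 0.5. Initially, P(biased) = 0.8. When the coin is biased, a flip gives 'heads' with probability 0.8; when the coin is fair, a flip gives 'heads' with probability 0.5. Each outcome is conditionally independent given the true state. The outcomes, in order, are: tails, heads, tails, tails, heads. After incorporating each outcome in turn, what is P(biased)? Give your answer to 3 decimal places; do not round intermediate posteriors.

0.396

After 'tails': P(biased) = 0.2·0.8000 / (0.2·0.8000 + 0.5·0.2000) ≈ 0.6154
After 'heads': P(biased) = 0.8·0.6154 / (0.8·0.6154 + 0.5·0.3846) ≈ 0.7191
After 'tails': P(biased) = 0.2·0.7191 / (0.2·0.7191 + 0.5·0.2809) ≈ 0.5059
After 'tails': P(biased) = 0.2·0.5059 / (0.2·0.5059 + 0.5·0.4941) ≈ 0.2906
After 'heads': P(biased) = 0.8·0.2906 / (0.8·0.2906 + 0.5·0.7094) ≈ 0.3959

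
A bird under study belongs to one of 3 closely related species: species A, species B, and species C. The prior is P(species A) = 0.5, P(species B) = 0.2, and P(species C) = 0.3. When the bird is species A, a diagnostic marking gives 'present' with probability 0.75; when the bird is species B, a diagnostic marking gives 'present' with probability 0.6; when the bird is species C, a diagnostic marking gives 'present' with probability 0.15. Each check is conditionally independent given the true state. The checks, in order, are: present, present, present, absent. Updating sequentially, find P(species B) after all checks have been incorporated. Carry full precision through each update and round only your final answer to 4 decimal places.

After 'present': normaliser = 0.75·0.5000 + 0.6·0.2000 + 0.15·0.3000; P(species A) ≈ 0.6944, P(species B) ≈ 0.2222, P(species C) ≈ 0.0833
After 'present': normaliser = 0.75·0.6944 + 0.6·0.2222 + 0.15·0.0833; P(species A) ≈ 0.7812, P(species B) ≈ 0.2000, P(species C) ≈ 0.0187
After 'present': normaliser = 0.75·0.7812 + 0.6·0.2000 + 0.15·0.0187; P(species A) ≈ 0.8267, P(species B) ≈ 0.1693, P(species C) ≈ 0.0040
After 'absent': normaliser = 0.25·0.8267 + 0.4·0.1693 + 0.85·0.0040; P(species A) ≈ 0.7440, P(species B) ≈ 0.2438, P(species C) ≈ 0.0121

0.2438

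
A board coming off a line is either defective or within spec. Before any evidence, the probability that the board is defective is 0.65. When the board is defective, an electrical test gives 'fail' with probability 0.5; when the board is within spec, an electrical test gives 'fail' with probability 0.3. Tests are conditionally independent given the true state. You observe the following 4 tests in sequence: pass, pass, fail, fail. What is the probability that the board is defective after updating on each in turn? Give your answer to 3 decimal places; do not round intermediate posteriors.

Each posterior becomes the prior for the next update.
After 'pass': P(defective) = 0.5·0.6500 / (0.5·0.6500 + 0.7·0.3500) ≈ 0.5702
After 'pass': P(defective) = 0.5·0.5702 / (0.5·0.5702 + 0.7·0.4298) ≈ 0.4865
After 'fail': P(defective) = 0.5·0.4865 / (0.5·0.4865 + 0.3·0.5135) ≈ 0.6123
After 'fail': P(defective) = 0.5·0.6123 / (0.5·0.6123 + 0.3·0.3877) ≈ 0.7247

0.725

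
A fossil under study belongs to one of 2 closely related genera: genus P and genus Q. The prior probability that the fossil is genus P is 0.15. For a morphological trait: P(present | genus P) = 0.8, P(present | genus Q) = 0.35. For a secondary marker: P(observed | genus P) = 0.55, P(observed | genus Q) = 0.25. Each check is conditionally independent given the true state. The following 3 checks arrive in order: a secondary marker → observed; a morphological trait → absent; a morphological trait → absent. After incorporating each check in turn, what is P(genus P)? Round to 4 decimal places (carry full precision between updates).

After a secondary marker='observed': P(genus P) = 0.55·0.1500 / (0.55·0.1500 + 0.25·0.8500) ≈ 0.2797
After a morphological trait='absent': P(genus P) = 0.2·0.2797 / (0.2·0.2797 + 0.65·0.7203) ≈ 0.1067
After a morphological trait='absent': P(genus P) = 0.2·0.1067 / (0.2·0.1067 + 0.65·0.8933) ≈ 0.0355

0.0355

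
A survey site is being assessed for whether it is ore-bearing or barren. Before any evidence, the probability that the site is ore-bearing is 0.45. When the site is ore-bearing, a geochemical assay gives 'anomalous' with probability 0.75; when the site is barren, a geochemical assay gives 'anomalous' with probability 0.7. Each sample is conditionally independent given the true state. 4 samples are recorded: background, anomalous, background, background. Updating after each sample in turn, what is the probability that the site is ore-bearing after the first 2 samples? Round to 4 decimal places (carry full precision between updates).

0.4221

After 'background': P(ore) = 0.25·0.4500 / (0.25·0.4500 + 0.3·0.5500) ≈ 0.4054
After 'anomalous': P(ore) = 0.75·0.4054 / (0.75·0.4054 + 0.7·0.5946) ≈ 0.4221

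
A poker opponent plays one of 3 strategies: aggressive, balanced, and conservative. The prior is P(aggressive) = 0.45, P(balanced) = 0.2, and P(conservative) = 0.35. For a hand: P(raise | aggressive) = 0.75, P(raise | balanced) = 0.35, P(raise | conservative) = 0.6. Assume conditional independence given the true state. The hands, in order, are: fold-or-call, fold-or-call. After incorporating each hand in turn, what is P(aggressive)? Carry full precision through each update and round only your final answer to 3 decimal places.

0.167

After 'fold-or-call': normaliser = 0.25·0.4500 + 0.65·0.2000 + 0.4·0.3500; P(aggressive) ≈ 0.2941, P(balanced) ≈ 0.3399, P(conservative) ≈ 0.3660
After 'fold-or-call': normaliser = 0.25·0.2941 + 0.65·0.3399 + 0.4·0.3660; P(aggressive) ≈ 0.1668, P(balanced) ≈ 0.5011, P(conservative) ≈ 0.3321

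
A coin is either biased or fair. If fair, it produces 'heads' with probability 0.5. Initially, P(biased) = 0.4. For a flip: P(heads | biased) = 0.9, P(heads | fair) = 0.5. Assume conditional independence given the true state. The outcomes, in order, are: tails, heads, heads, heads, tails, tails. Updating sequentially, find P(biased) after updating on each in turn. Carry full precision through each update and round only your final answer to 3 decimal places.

0.030

After 'tails': P(biased) = 0.1·0.4000 / (0.1·0.4000 + 0.5·0.6000) ≈ 0.1176
After 'heads': P(biased) = 0.9·0.1176 / (0.9·0.1176 + 0.5·0.8824) ≈ 0.1935
After 'heads': P(biased) = 0.9·0.1935 / (0.9·0.1935 + 0.5·0.8065) ≈ 0.3017
After 'heads': P(biased) = 0.9·0.3017 / (0.9·0.3017 + 0.5·0.6983) ≈ 0.4374
After 'tails': P(biased) = 0.1·0.4374 / (0.1·0.4374 + 0.5·0.5626) ≈ 0.1346
After 'tails': P(biased) = 0.1·0.1346 / (0.1·0.1346 + 0.5·0.8654) ≈ 0.0302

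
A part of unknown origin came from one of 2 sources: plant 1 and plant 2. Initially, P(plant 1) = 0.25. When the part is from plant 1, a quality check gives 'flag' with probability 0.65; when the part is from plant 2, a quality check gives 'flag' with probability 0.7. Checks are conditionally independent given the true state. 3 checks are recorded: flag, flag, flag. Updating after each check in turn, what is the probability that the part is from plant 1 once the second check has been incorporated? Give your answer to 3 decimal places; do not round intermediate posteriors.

0.223

After 'flag': P(plant 1) = 0.65·0.2500 / (0.65·0.2500 + 0.7·0.7500) ≈ 0.2364
After 'flag': P(plant 1) = 0.65·0.2364 / (0.65·0.2364 + 0.7·0.7636) ≈ 0.2232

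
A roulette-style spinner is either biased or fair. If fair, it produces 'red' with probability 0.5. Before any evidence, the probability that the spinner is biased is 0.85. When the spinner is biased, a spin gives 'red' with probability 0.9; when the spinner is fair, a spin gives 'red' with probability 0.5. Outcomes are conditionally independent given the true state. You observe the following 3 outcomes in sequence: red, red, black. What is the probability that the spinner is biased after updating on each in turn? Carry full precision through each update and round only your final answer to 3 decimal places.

Apply Bayes' rule sequentially, carrying P(biased) forward.
After 'red': P(biased) = 0.9·0.8500 / (0.9·0.8500 + 0.5·0.1500) ≈ 0.9107
After 'red': P(biased) = 0.9·0.9107 / (0.9·0.9107 + 0.5·0.0893) ≈ 0.9483
After 'black': P(biased) = 0.1·0.9483 / (0.1·0.9483 + 0.5·0.0517) ≈ 0.7860

0.786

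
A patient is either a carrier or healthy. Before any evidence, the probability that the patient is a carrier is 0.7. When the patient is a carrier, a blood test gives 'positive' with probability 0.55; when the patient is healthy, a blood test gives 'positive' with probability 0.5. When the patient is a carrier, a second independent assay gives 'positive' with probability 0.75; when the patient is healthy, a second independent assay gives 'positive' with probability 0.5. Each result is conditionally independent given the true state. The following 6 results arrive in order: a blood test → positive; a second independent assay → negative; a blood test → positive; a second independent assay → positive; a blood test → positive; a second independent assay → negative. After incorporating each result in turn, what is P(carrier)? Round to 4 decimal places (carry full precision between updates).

0.5380

Apply Bayes' rule sequentially, carrying P(carrier) forward.
After a blood test='positive': P(carrier) = 0.55·0.7000 / (0.55·0.7000 + 0.5·0.3000) ≈ 0.7196
After a second independent assay='negative': P(carrier) = 0.25·0.7196 / (0.25·0.7196 + 0.5·0.2804) ≈ 0.5620
After a blood test='positive': P(carrier) = 0.55·0.5620 / (0.55·0.5620 + 0.5·0.4380) ≈ 0.5853
After a second independent assay='positive': P(carrier) = 0.75·0.5853 / (0.75·0.5853 + 0.5·0.4147) ≈ 0.6792
After a blood test='positive': P(carrier) = 0.55·0.6792 / (0.55·0.6792 + 0.5·0.3208) ≈ 0.6996
After a second independent assay='negative': P(carrier) = 0.25·0.6996 / (0.25·0.6996 + 0.5·0.3004) ≈ 0.5380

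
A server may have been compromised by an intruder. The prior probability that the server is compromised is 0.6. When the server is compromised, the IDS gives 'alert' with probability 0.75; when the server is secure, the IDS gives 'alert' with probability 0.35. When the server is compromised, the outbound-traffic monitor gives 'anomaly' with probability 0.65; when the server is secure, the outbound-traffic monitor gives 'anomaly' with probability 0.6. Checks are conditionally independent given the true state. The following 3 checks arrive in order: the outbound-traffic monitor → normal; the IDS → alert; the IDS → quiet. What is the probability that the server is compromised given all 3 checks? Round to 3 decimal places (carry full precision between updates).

0.520

Apply Bayes' rule sequentially, carrying P(compromised) forward.
After the outbound-traffic monitor='normal': P(compromised) = 0.35·0.6000 / (0.35·0.6000 + 0.4·0.4000) ≈ 0.5676
After the IDS='alert': P(compromised) = 0.75·0.5676 / (0.75·0.5676 + 0.35·0.4324) ≈ 0.7377
After the IDS='quiet': P(compromised) = 0.25·0.7377 / (0.25·0.7377 + 0.65·0.2623) ≈ 0.5196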